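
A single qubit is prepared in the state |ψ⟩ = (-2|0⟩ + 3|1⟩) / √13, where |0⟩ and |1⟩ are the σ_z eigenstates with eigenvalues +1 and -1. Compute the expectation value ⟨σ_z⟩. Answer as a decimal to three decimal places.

-0.385

⟨σ_z⟩ = |a|² - |b|² divided by |a|²+|b|², with a, b the |0⟩, |1⟩ amplitudes.
= (4 - 9)/13 = -5/13.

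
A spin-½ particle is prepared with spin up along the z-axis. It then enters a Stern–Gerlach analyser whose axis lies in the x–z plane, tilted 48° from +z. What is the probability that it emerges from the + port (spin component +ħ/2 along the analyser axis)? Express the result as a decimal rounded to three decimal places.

0.835

For spin-½, the probability of finding spin-up along an axis at angle θ to the initial spin direction is cos²(θ/2); spin-down is sin²(θ/2).
θ = 48°, so P = cos²(24°) ≈ 0.835.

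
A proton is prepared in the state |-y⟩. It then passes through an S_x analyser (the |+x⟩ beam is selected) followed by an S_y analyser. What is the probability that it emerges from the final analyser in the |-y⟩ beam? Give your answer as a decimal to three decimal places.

0.250

First analyser (S_x): from |-y⟩, P(|+x⟩) = 1/2.
After stage 1 the state is |+x⟩; P(|-y⟩) = |⟨-y|+x⟩|² = 1/2.
Joint probability = 1/2 × 1/2 = 0.250.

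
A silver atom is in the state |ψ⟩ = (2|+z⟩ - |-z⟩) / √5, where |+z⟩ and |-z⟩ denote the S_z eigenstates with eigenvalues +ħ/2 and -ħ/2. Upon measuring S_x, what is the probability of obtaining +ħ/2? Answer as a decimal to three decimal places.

|+x⟩ = (|+z⟩ + |-z⟩)/√2, so ⟨+x|ψ⟩ = (1) / (√2·√5).
P = |1|² / 10 = 1/10.

0.100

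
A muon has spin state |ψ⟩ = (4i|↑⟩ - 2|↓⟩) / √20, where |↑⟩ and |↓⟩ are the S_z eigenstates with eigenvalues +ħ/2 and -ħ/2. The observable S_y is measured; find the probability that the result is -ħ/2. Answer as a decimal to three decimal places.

|-y⟩ = (|↑⟩ - i|↓⟩)/√2, so ⟨-y|ψ⟩ = (2i) / (√2·√20).
P = |2i|² / 40 = 4/40.

0.100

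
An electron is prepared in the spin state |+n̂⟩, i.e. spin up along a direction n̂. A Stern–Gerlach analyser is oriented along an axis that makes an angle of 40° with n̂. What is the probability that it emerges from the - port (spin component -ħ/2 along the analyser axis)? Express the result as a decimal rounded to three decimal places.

0.117

For spin-½, the probability of finding spin-up along an axis at angle θ to the initial spin direction is cos²(θ/2); spin-down is sin²(θ/2).
θ = 40°, so P = sin²(20°) ≈ 0.117.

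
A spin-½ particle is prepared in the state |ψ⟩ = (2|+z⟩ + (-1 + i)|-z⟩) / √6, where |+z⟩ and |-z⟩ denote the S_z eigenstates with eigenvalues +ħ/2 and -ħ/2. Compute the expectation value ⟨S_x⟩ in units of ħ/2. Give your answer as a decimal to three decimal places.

⟨σ_x⟩ = 2 Re(a* b)/(|a|²+|b|²) with a = 2, b = (-1 + i).
a* b = (-2 + 2i), so ⟨σ_x⟩ = -4/6.
⟨S_x⟩ = (ħ/2)·⟨σ_x⟩.

-0.667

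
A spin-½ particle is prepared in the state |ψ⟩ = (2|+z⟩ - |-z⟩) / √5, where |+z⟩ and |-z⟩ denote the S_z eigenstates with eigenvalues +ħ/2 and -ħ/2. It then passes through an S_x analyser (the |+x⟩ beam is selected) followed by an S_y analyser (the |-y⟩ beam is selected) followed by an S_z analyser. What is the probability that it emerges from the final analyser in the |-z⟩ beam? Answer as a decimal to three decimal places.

0.025

First analyser (S_x): P(|+x⟩) = |⟨+x|ψ⟩|² = 1/10.
After stage 1 the state is |+x⟩; P(|-y⟩) = |⟨-y|+x⟩|² = 1/2.
After stage 2 the state is |-y⟩; P(|-z⟩) = |⟨-z|-y⟩|² = 1/2.
Joint probability = 1/10 × 1/2 × 1/2 = 0.025.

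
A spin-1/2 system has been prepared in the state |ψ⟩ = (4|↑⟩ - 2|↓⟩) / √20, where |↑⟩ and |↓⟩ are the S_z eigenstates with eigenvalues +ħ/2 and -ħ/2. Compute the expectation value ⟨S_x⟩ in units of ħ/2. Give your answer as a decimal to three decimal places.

-0.800

⟨σ_x⟩ = 2 Re(a* b)/(|a|²+|b|²) with a = 4, b = -2.
a* b = -8, so ⟨σ_x⟩ = -16/20.
⟨S_x⟩ = (ħ/2)·⟨σ_x⟩.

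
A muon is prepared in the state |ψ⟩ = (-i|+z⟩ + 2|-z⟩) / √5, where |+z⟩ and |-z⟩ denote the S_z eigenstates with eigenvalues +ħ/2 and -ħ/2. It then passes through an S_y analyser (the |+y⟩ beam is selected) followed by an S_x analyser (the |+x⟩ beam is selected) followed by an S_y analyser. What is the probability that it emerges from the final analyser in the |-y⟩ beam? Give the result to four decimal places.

First analyser (S_y): P(|+y⟩) = |⟨+y|ψ⟩|² = 9/10.
After stage 1 the state is |+y⟩; P(|+x⟩) = |⟨+x|+y⟩|² = 1/2.
After stage 2 the state is |+x⟩; P(|-y⟩) = |⟨-y|+x⟩|² = 1/2.
Joint probability = 9/10 × 1/2 × 1/2 = 0.2250.

0.2250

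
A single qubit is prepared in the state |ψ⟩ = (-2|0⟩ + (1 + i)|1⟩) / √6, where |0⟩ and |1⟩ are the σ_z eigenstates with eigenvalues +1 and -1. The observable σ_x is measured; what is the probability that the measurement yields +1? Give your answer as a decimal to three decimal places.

|+x⟩ = (|0⟩ + |1⟩)/√2, so ⟨+x|ψ⟩ = (-1 + i) / (√2·√6).
P = |-1 + i|² / 12 = 2/12.

0.167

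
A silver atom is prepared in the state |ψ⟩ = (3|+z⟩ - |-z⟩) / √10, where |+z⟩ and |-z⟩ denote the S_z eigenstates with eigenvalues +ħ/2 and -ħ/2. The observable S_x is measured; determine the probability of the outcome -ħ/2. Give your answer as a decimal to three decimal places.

0.800

|-x⟩ = (|+z⟩ - |-z⟩)/√2, so ⟨-x|ψ⟩ = (4) / (√2·√10).
P = |4|² / 20 = 16/20.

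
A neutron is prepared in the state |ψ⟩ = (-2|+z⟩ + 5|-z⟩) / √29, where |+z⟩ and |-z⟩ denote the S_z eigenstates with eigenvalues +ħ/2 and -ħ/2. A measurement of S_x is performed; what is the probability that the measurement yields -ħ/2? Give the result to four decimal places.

0.8448

|-x⟩ = (|+z⟩ - |-z⟩)/√2, so ⟨-x|ψ⟩ = (-7) / (√2·√29).
P = |-7|² / 58 = 49/58.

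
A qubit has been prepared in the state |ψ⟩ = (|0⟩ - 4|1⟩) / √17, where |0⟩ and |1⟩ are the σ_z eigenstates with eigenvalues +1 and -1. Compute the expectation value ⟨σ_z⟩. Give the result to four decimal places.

⟨σ_z⟩ = |a|² - |b|² divided by |a|²+|b|², with a, b the |0⟩, |1⟩ amplitudes.
= (1 - 16)/17 = -15/17.

-0.8824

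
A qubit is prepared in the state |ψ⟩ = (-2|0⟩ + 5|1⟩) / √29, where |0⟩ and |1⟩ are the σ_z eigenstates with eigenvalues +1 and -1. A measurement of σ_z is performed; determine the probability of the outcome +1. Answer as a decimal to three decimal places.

0.138

The +1 outcome corresponds to |0⟩. Its amplitude in |ψ⟩ is -2/√29.
P = |-2|² / 29 = 4/29.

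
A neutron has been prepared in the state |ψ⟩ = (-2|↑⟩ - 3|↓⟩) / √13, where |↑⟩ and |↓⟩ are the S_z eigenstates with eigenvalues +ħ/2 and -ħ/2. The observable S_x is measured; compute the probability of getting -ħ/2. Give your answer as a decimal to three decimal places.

0.038

|-x⟩ = (|↑⟩ - |↓⟩)/√2, so ⟨-x|ψ⟩ = (1) / (√2·√13).
P = |1|² / 26 = 1/26.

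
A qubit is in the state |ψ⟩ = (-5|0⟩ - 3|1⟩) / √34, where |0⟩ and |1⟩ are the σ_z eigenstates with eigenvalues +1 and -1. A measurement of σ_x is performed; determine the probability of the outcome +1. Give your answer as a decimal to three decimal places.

|+x⟩ = (|0⟩ + |1⟩)/√2, so ⟨+x|ψ⟩ = (-8) / (√2·√34).
P = |-8|² / 68 = 64/68.

0.941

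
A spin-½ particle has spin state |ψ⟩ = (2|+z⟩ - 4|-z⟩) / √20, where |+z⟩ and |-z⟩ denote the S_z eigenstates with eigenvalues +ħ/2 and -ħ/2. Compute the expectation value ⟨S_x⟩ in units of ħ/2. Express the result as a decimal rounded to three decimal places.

⟨σ_x⟩ = 2 Re(a* b)/(|a|²+|b|²) with a = 2, b = -4.
a* b = -8, so ⟨σ_x⟩ = -16/20.
⟨S_x⟩ = (ħ/2)·⟨σ_x⟩.

-0.800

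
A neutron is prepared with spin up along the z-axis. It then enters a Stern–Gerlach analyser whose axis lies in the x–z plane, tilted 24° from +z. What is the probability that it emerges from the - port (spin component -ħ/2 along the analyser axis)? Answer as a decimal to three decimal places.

0.043

For spin-½, the probability of finding spin-up along an axis at angle θ to the initial spin direction is cos²(θ/2); spin-down is sin²(θ/2).
θ = 24°, so P = sin²(12°) ≈ 0.043.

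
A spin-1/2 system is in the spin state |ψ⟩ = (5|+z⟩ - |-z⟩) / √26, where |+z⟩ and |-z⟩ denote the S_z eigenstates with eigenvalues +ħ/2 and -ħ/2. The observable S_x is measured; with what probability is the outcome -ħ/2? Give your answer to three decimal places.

|-x⟩ = (|+z⟩ - |-z⟩)/√2, so ⟨-x|ψ⟩ = (6) / (√2·√26).
P = |6|² / 52 = 36/52.

0.692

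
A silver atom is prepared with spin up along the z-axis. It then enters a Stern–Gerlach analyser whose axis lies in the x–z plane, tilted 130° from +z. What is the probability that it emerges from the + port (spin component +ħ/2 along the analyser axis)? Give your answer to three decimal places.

For spin-½, the probability of finding spin-up along an axis at angle θ to the initial spin direction is cos²(θ/2); spin-down is sin²(θ/2).
θ = 130°, so P = cos²(65°) ≈ 0.179.

0.179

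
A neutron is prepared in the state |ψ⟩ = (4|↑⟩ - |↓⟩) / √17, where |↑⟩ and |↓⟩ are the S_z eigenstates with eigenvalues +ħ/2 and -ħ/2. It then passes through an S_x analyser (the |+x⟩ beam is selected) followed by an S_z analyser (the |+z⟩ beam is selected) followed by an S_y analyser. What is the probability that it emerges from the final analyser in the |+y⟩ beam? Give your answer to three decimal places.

First analyser (S_x): P(|+x⟩) = |⟨+x|ψ⟩|² = 9/34.
After stage 1 the state is |+x⟩; P(|+z⟩) = |⟨+z|+x⟩|² = 1/2.
After stage 2 the state is |+z⟩; P(|+y⟩) = |⟨+y|+z⟩|² = 1/2.
Joint probability = 9/34 × 1/2 × 1/2 = 0.066.

0.066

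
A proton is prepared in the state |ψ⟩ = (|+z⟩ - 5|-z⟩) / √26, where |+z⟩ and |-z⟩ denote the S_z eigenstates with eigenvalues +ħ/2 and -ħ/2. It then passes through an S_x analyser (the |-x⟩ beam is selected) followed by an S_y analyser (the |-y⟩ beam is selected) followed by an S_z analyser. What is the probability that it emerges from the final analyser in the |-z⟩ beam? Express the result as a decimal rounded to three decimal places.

First analyser (S_x): P(|-x⟩) = |⟨-x|ψ⟩|² = 36/52.
After stage 1 the state is |-x⟩; P(|-y⟩) = |⟨-y|-x⟩|² = 1/2.
After stage 2 the state is |-y⟩; P(|-z⟩) = |⟨-z|-y⟩|² = 1/2.
Joint probability = 36/52 × 1/2 × 1/2 = 0.173.

0.173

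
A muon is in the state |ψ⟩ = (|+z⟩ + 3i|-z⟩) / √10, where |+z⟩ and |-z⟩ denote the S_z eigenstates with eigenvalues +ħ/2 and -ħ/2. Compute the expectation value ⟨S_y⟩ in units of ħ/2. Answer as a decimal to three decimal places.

⟨σ_y⟩ = 2 Im(a* b)/(|a|²+|b|²) with a = 1, b = 3i.
a* b = 3i, so ⟨σ_y⟩ = 6/10.
⟨S_y⟩ = (ħ/2)·⟨σ_y⟩.

0.600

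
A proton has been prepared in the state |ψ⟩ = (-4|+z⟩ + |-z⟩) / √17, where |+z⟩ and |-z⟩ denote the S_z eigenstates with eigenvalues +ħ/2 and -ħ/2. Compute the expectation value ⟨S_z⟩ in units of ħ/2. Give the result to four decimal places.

⟨σ_z⟩ = |a|² - |b|² divided by |a|²+|b|², with a, b the |+z⟩, |-z⟩ amplitudes.
= (16 - 1)/17 = 15/17.
⟨S_z⟩ = (ħ/2)·⟨σ_z⟩.

0.8824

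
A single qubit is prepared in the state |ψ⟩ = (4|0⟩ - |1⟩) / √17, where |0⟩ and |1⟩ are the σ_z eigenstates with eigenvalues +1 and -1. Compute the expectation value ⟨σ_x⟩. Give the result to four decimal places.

⟨σ_x⟩ = 2 Re(a* b)/(|a|²+|b|²) with a = 4, b = -1.
a* b = -4, so ⟨σ_x⟩ = -8/17.

-0.4706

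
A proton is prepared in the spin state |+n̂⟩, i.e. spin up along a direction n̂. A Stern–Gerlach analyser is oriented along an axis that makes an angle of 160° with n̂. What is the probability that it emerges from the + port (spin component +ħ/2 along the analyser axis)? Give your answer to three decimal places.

0.030

For spin-½, the probability of finding spin-up along an axis at angle θ to the initial spin direction is cos²(θ/2); spin-down is sin²(θ/2).
θ = 160°, so P = cos²(80°) ≈ 0.030.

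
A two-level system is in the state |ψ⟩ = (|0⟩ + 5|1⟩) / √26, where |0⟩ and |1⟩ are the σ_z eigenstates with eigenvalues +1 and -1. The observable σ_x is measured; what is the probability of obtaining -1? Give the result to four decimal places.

0.3077

|-x⟩ = (|0⟩ - |1⟩)/√2, so ⟨-x|ψ⟩ = (-4) / (√2·√26).
P = |-4|² / 52 = 16/52.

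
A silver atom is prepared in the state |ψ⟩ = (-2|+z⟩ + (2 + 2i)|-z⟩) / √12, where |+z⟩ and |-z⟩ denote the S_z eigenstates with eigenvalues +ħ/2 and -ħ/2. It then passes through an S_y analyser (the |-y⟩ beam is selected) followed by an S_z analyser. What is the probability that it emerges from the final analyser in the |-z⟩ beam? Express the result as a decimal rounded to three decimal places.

First analyser (S_y): P(|-y⟩) = |⟨-y|ψ⟩|² = 20/24.
After stage 1 the state is |-y⟩; P(|-z⟩) = |⟨-z|-y⟩|² = 1/2.
Joint probability = 20/24 × 1/2 = 0.417.

0.417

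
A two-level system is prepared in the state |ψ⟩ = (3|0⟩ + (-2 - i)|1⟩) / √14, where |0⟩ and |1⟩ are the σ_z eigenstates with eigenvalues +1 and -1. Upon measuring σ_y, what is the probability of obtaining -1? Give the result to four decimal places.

|-y⟩ = (|0⟩ - i|1⟩)/√2, so ⟨-y|ψ⟩ = (4 - 2i) / (√2·√14).
P = |4 - 2i|² / 28 = 20/28.

0.7143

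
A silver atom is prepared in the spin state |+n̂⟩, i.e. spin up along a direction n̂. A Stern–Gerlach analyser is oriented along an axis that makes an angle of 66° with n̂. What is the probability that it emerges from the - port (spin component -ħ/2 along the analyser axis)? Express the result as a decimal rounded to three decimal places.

0.297

For spin-½, the probability of finding spin-up along an axis at angle θ to the initial spin direction is cos²(θ/2); spin-down is sin²(θ/2).
θ = 66°, so P = sin²(33°) ≈ 0.297.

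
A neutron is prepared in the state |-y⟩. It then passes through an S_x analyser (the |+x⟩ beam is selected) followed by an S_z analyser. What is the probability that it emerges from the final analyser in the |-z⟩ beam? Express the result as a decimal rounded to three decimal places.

First analyser (S_x): from |-y⟩, P(|+x⟩) = 1/2.
After stage 1 the state is |+x⟩; P(|-z⟩) = |⟨-z|+x⟩|² = 1/2.
Joint probability = 1/2 × 1/2 = 0.250.

0.250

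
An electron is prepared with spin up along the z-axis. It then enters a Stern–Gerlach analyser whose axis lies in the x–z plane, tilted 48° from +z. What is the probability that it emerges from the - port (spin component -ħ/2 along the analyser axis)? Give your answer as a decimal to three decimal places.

For spin-½, the probability of finding spin-up along an axis at angle θ to the initial spin direction is cos²(θ/2); spin-down is sin²(θ/2).
θ = 48°, so P = sin²(24°) ≈ 0.165.

0.165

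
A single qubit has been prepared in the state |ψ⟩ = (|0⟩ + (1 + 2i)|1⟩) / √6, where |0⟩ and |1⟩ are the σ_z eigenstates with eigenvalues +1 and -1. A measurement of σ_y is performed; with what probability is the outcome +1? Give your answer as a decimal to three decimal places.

|+y⟩ = (|0⟩ + i|1⟩)/√2, so ⟨+y|ψ⟩ = (3 - i) / (√2·√6).
P = |3 - i|² / 12 = 10/12.

0.833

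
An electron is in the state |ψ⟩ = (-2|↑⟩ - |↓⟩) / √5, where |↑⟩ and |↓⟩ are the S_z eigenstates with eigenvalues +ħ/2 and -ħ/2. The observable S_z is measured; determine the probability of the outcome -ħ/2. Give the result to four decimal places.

The -ħ/2 outcome corresponds to |↓⟩. Its amplitude in |ψ⟩ is -1/√5.
P = |-1|² / 5 = 1/5.

0.2000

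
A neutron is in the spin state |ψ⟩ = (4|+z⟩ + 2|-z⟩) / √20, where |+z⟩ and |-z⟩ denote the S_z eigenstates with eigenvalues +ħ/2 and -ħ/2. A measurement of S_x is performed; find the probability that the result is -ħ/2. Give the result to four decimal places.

0.1000

|-x⟩ = (|+z⟩ - |-z⟩)/√2, so ⟨-x|ψ⟩ = (2) / (√2·√20).
P = |2|² / 40 = 4/40.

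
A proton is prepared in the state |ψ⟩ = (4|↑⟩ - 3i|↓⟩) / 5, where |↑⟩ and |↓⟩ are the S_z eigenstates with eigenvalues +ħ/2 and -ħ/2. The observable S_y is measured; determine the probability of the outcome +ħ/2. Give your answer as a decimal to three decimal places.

0.020

|+y⟩ = (|↑⟩ + i|↓⟩)/√2, so ⟨+y|ψ⟩ = (1) / (√2·5).
P = |1|² / 50 = 1/50.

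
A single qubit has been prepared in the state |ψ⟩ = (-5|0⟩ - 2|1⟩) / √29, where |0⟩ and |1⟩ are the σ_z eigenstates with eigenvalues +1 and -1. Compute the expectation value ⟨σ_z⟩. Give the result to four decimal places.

0.7241

⟨σ_z⟩ = |a|² - |b|² divided by |a|²+|b|², with a, b the |0⟩, |1⟩ amplitudes.
= (25 - 4)/29 = 21/29.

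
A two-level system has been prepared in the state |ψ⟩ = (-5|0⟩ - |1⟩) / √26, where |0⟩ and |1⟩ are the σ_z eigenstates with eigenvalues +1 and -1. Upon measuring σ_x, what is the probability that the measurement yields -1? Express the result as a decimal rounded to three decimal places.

0.308

|-x⟩ = (|0⟩ - |1⟩)/√2, so ⟨-x|ψ⟩ = (-4) / (√2·√26).
P = |-4|² / 52 = 16/52.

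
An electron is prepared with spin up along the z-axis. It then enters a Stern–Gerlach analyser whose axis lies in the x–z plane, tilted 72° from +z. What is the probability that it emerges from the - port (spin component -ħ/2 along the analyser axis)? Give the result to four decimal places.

0.3455

For spin-½, the probability of finding spin-up along an axis at angle θ to the initial spin direction is cos²(θ/2); spin-down is sin²(θ/2).
θ = 72°, so P = sin²(36°) ≈ 0.3455.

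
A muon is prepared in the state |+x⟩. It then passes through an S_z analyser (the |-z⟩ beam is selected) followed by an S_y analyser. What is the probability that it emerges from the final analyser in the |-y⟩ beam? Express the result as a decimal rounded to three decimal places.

First analyser (S_z): from |+x⟩, P(|-z⟩) = 1/2.
After stage 1 the state is |-z⟩; P(|-y⟩) = |⟨-y|-z⟩|² = 1/2.
Joint probability = 1/2 × 1/2 = 0.250.

0.250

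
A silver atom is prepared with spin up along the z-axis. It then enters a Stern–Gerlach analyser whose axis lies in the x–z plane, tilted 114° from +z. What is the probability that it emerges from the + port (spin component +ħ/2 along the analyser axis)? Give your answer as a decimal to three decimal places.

0.297

For spin-½, the probability of finding spin-up along an axis at angle θ to the initial spin direction is cos²(θ/2); spin-down is sin²(θ/2).
θ = 114°, so P = cos²(57°) ≈ 0.297.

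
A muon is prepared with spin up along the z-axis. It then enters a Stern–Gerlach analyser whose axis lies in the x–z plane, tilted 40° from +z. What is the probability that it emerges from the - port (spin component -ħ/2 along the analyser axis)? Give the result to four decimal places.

For spin-½, the probability of finding spin-up along an axis at angle θ to the initial spin direction is cos²(θ/2); spin-down is sin²(θ/2).
θ = 40°, so P = sin²(20°) ≈ 0.1170.

0.1170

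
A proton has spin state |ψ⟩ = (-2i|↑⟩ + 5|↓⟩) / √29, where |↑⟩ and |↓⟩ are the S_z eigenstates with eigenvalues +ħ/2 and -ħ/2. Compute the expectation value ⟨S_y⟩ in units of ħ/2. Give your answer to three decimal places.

0.690

⟨σ_y⟩ = 2 Im(a* b)/(|a|²+|b|²) with a = -2i, b = 5.
a* b = 10i, so ⟨σ_y⟩ = 20/29.
⟨S_y⟩ = (ħ/2)·⟨σ_y⟩.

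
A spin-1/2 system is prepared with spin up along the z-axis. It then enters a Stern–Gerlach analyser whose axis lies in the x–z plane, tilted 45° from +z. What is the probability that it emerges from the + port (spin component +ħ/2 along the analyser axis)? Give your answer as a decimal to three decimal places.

For spin-½, the probability of finding spin-up along an axis at angle θ to the initial spin direction is cos²(θ/2); spin-down is sin²(θ/2).
θ = 45°, so P = cos²(22.5°) ≈ 0.854.

0.854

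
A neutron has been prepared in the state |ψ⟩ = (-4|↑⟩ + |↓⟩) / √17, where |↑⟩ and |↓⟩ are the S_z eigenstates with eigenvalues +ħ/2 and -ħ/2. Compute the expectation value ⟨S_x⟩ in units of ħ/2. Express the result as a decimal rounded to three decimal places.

-0.471

⟨σ_x⟩ = 2 Re(a* b)/(|a|²+|b|²) with a = -4, b = 1.
a* b = -4, so ⟨σ_x⟩ = -8/17.
⟨S_x⟩ = (ħ/2)·⟨σ_x⟩.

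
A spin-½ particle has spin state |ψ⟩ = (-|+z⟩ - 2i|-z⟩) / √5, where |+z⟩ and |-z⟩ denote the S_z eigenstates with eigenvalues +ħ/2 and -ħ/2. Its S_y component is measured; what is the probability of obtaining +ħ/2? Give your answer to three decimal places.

0.900

|+y⟩ = (|+z⟩ + i|-z⟩)/√2, so ⟨+y|ψ⟩ = (-3) / (√2·√5).
P = |-3|² / 10 = 9/10.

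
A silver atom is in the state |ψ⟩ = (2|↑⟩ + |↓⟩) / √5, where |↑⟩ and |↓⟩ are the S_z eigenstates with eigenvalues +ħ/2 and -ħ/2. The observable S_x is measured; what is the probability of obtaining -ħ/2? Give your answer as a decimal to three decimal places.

|-x⟩ = (|↑⟩ - |↓⟩)/√2, so ⟨-x|ψ⟩ = (1) / (√2·√5).
P = |1|² / 10 = 1/10.

0.100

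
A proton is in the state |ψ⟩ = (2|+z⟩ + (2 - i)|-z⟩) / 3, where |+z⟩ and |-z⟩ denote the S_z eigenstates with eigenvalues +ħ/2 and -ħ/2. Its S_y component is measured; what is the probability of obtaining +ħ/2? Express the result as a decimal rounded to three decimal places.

|+y⟩ = (|+z⟩ + i|-z⟩)/√2, so ⟨+y|ψ⟩ = (1 - 2i) / (√2·3).
P = |1 - 2i|² / 18 = 5/18.

0.278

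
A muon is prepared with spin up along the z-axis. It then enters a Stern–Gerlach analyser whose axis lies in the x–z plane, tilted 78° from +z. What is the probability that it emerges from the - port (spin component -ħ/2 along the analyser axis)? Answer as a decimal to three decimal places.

0.396

For spin-½, the probability of finding spin-up along an axis at angle θ to the initial spin direction is cos²(θ/2); spin-down is sin²(θ/2).
θ = 78°, so P = sin²(39°) ≈ 0.396.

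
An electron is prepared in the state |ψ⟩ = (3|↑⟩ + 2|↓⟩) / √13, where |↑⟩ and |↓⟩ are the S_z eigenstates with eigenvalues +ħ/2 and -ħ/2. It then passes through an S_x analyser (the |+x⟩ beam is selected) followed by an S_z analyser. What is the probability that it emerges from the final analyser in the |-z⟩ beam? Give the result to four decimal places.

First analyser (S_x): P(|+x⟩) = |⟨+x|ψ⟩|² = 25/26.
After stage 1 the state is |+x⟩; P(|-z⟩) = |⟨-z|+x⟩|² = 1/2.
Joint probability = 25/26 × 1/2 = 0.4808.

0.4808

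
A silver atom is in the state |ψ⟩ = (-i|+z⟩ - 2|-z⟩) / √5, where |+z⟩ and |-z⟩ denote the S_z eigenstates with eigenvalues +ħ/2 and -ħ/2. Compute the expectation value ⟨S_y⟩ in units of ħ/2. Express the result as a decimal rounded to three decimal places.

-0.800

⟨σ_y⟩ = 2 Im(a* b)/(|a|²+|b|²) with a = -i, b = -2.
a* b = -2i, so ⟨σ_y⟩ = -4/5.
⟨S_y⟩ = (ħ/2)·⟨σ_y⟩.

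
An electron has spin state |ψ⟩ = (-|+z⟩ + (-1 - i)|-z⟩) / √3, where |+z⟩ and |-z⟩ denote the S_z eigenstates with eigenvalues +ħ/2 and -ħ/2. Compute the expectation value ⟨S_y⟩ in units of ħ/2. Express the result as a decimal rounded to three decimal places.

0.667

⟨σ_y⟩ = 2 Im(a* b)/(|a|²+|b|²) with a = -1, b = (-1 - i).
a* b = (1 + i), so ⟨σ_y⟩ = 2/3.
⟨S_y⟩ = (ħ/2)·⟨σ_y⟩.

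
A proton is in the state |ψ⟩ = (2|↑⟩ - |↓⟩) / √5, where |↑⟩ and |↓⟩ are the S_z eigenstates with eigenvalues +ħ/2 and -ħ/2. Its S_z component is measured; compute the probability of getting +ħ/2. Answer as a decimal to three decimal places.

0.800

The +ħ/2 outcome corresponds to |↑⟩. Its amplitude in |ψ⟩ is 2/√5.
P = |2|² / 5 = 4/5.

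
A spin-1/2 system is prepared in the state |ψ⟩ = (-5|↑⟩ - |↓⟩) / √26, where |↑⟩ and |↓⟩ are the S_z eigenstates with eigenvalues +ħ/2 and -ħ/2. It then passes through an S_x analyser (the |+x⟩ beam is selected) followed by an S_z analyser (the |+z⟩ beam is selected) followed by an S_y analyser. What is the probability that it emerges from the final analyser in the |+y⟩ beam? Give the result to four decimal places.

0.1731

First analyser (S_x): P(|+x⟩) = |⟨+x|ψ⟩|² = 36/52.
After stage 1 the state is |+x⟩; P(|+z⟩) = |⟨+z|+x⟩|² = 1/2.
After stage 2 the state is |+z⟩; P(|+y⟩) = |⟨+y|+z⟩|² = 1/2.
Joint probability = 36/52 × 1/2 × 1/2 = 0.1731.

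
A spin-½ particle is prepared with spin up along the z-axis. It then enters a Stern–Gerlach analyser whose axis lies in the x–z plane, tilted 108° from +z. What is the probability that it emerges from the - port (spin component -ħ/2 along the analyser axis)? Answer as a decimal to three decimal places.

For spin-½, the probability of finding spin-up along an axis at angle θ to the initial spin direction is cos²(θ/2); spin-down is sin²(θ/2).
θ = 108°, so P = sin²(54°) ≈ 0.655.

0.655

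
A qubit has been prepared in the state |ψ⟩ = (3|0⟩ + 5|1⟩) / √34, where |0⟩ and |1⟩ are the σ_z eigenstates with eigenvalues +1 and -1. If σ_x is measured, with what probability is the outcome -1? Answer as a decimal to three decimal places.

|-x⟩ = (|0⟩ - |1⟩)/√2, so ⟨-x|ψ⟩ = (-2) / (√2·√34).
P = |-2|² / 68 = 4/68.

0.059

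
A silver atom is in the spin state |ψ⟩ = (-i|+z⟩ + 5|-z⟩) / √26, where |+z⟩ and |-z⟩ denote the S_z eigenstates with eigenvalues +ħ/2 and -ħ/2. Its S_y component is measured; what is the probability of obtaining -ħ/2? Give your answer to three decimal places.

0.308

|-y⟩ = (|+z⟩ - i|-z⟩)/√2, so ⟨-y|ψ⟩ = (4i) / (√2·√26).
P = |4i|² / 52 = 16/52.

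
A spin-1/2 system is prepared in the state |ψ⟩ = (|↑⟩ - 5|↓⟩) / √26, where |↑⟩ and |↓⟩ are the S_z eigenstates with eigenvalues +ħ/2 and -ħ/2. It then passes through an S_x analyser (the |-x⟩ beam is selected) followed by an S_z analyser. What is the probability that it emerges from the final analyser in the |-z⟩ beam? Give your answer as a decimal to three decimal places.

0.346

First analyser (S_x): P(|-x⟩) = |⟨-x|ψ⟩|² = 36/52.
After stage 1 the state is |-x⟩; P(|-z⟩) = |⟨-z|-x⟩|² = 1/2.
Joint probability = 36/52 × 1/2 = 0.346.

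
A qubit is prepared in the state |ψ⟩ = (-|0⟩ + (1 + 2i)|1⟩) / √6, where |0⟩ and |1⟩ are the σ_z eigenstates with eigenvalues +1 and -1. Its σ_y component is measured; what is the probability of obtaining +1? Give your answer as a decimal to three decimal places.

0.167

|+y⟩ = (|0⟩ + i|1⟩)/√2, so ⟨+y|ψ⟩ = (1 - i) / (√2·√6).
P = |1 - i|² / 12 = 2/12.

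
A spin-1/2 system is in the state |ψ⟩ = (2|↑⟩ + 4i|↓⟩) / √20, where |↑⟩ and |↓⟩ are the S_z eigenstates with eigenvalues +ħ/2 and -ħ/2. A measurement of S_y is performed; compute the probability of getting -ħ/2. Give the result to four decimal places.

|-y⟩ = (|↑⟩ - i|↓⟩)/√2, so ⟨-y|ψ⟩ = (-2) / (√2·√20).
P = |-2|² / 40 = 4/40.

0.1000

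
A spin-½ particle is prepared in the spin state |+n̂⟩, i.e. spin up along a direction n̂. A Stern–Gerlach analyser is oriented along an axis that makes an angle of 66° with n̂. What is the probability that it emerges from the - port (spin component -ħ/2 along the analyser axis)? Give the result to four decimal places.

For spin-½, the probability of finding spin-up along an axis at angle θ to the initial spin direction is cos²(θ/2); spin-down is sin²(θ/2).
θ = 66°, so P = sin²(33°) ≈ 0.2966.

0.2966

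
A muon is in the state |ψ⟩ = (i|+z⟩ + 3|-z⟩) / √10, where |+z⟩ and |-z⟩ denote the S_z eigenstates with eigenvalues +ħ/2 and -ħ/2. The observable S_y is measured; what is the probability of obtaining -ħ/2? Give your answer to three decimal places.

|-y⟩ = (|+z⟩ - i|-z⟩)/√2, so ⟨-y|ψ⟩ = (4i) / (√2·√10).
P = |4i|² / 20 = 16/20.

0.800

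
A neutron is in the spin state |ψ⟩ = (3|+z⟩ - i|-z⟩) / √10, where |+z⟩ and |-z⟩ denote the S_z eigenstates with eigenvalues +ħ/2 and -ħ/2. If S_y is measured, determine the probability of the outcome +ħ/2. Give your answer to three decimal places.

0.200

|+y⟩ = (|+z⟩ + i|-z⟩)/√2, so ⟨+y|ψ⟩ = (2) / (√2·√10).
P = |2|² / 20 = 4/20.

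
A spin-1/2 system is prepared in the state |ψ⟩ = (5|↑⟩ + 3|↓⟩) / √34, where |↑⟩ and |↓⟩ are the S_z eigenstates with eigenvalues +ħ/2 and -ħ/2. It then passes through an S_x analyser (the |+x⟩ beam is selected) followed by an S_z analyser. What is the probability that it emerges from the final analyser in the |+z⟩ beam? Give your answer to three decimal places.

0.471

First analyser (S_x): P(|+x⟩) = |⟨+x|ψ⟩|² = 64/68.
After stage 1 the state is |+x⟩; P(|+z⟩) = |⟨+z|+x⟩|² = 1/2.
Joint probability = 64/68 × 1/2 = 0.471.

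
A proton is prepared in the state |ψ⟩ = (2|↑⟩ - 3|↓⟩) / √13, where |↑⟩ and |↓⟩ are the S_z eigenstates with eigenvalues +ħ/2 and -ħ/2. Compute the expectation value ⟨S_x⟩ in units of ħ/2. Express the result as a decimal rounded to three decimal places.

⟨σ_x⟩ = 2 Re(a* b)/(|a|²+|b|²) with a = 2, b = -3.
a* b = -6, so ⟨σ_x⟩ = -12/13.
⟨S_x⟩ = (ħ/2)·⟨σ_x⟩.

-0.923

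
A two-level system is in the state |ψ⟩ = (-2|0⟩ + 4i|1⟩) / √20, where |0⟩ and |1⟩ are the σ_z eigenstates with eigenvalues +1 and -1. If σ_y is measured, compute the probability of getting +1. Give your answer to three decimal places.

0.100

|+y⟩ = (|0⟩ + i|1⟩)/√2, so ⟨+y|ψ⟩ = (2) / (√2·√20).
P = |2|² / 40 = 4/40.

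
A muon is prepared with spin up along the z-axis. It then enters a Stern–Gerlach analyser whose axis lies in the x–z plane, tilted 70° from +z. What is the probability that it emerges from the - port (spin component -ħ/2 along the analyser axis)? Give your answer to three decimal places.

0.329

For spin-½, the probability of finding spin-up along an axis at angle θ to the initial spin direction is cos²(θ/2); spin-down is sin²(θ/2).
θ = 70°, so P = sin²(35°) ≈ 0.329.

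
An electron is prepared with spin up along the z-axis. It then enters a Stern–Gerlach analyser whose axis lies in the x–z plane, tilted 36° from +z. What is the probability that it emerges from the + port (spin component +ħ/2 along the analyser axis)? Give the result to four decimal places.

0.9045

For spin-½, the probability of finding spin-up along an axis at angle θ to the initial spin direction is cos²(θ/2); spin-down is sin²(θ/2).
θ = 36°, so P = cos²(18°) ≈ 0.9045.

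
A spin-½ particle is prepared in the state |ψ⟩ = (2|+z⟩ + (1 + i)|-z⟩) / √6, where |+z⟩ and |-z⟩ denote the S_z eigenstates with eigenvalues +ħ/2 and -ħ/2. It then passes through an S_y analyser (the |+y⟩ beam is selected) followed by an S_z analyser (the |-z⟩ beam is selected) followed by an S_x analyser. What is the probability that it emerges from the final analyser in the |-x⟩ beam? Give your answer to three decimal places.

0.208

First analyser (S_y): P(|+y⟩) = |⟨+y|ψ⟩|² = 10/12.
After stage 1 the state is |+y⟩; P(|-z⟩) = |⟨-z|+y⟩|² = 1/2.
After stage 2 the state is |-z⟩; P(|-x⟩) = |⟨-x|-z⟩|² = 1/2.
Joint probability = 10/12 × 1/2 × 1/2 = 0.208.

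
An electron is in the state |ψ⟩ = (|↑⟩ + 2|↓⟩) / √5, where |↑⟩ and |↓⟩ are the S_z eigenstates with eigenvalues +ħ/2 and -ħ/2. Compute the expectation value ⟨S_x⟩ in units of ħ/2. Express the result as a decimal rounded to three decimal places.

⟨σ_x⟩ = 2 Re(a* b)/(|a|²+|b|²) with a = 1, b = 2.
a* b = 2, so ⟨σ_x⟩ = 4/5.
⟨S_x⟩ = (ħ/2)·⟨σ_x⟩.

0.800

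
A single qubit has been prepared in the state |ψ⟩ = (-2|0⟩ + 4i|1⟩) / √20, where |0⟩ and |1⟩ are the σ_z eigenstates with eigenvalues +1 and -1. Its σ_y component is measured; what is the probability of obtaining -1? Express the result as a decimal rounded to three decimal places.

|-y⟩ = (|0⟩ - i|1⟩)/√2, so ⟨-y|ψ⟩ = (-6) / (√2·√20).
P = |-6|² / 40 = 36/40.

0.900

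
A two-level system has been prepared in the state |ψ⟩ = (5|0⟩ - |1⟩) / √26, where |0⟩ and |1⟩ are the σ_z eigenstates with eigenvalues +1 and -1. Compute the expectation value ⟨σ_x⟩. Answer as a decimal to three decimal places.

-0.385

⟨σ_x⟩ = 2 Re(a* b)/(|a|²+|b|²) with a = 5, b = -1.
a* b = -5, so ⟨σ_x⟩ = -10/26.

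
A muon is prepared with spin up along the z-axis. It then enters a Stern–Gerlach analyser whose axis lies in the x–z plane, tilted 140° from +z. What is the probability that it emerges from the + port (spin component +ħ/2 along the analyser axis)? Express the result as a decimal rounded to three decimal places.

For spin-½, the probability of finding spin-up along an axis at angle θ to the initial spin direction is cos²(θ/2); spin-down is sin²(θ/2).
θ = 140°, so P = cos²(70°) ≈ 0.117.

0.117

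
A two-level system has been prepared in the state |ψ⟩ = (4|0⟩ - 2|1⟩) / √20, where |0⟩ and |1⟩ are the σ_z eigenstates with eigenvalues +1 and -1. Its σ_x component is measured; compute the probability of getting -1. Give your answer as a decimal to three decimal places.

|-x⟩ = (|0⟩ - |1⟩)/√2, so ⟨-x|ψ⟩ = (6) / (√2·√20).
P = |6|² / 40 = 36/40.

0.900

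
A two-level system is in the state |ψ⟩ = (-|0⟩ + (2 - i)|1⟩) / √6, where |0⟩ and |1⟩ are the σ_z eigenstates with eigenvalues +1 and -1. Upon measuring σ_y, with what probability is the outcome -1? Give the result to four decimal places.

0.3333

|-y⟩ = (|0⟩ - i|1⟩)/√2, so ⟨-y|ψ⟩ = (2i) / (√2·√6).
P = |2i|² / 12 = 4/12.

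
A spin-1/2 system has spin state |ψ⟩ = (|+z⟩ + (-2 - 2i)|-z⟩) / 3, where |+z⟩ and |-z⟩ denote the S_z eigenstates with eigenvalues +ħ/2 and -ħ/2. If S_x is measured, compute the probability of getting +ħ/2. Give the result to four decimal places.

|+x⟩ = (|+z⟩ + |-z⟩)/√2, so ⟨+x|ψ⟩ = (-1 - 2i) / (√2·3).
P = |-1 - 2i|² / 18 = 5/18.

0.2778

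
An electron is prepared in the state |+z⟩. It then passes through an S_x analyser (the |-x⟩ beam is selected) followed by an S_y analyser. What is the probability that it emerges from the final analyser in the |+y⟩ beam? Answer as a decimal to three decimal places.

First analyser (S_x): from |+z⟩, P(|-x⟩) = 1/2.
After stage 1 the state is |-x⟩; P(|+y⟩) = |⟨+y|-x⟩|² = 1/2.
Joint probability = 1/2 × 1/2 = 0.250.

0.250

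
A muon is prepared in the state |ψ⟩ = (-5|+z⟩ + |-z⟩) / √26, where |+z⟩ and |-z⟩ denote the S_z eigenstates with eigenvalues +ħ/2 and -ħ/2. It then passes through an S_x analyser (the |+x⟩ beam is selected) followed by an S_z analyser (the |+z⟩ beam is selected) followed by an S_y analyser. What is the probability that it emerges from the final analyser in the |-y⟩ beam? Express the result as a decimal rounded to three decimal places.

0.077

First analyser (S_x): P(|+x⟩) = |⟨+x|ψ⟩|² = 16/52.
After stage 1 the state is |+x⟩; P(|+z⟩) = |⟨+z|+x⟩|² = 1/2.
After stage 2 the state is |+z⟩; P(|-y⟩) = |⟨-y|+z⟩|² = 1/2.
Joint probability = 16/52 × 1/2 × 1/2 = 0.077.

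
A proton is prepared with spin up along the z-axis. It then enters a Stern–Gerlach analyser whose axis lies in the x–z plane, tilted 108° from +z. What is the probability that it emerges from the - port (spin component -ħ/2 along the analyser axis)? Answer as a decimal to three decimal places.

For spin-½, the probability of finding spin-up along an axis at angle θ to the initial spin direction is cos²(θ/2); spin-down is sin²(θ/2).
θ = 108°, so P = sin²(54°) ≈ 0.655.

0.655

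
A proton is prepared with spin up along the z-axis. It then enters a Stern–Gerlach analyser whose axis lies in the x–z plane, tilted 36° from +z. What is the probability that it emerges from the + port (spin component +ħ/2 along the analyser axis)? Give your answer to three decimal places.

0.905

For spin-½, the probability of finding spin-up along an axis at angle θ to the initial spin direction is cos²(θ/2); spin-down is sin²(θ/2).
θ = 36°, so P = cos²(18°) ≈ 0.905.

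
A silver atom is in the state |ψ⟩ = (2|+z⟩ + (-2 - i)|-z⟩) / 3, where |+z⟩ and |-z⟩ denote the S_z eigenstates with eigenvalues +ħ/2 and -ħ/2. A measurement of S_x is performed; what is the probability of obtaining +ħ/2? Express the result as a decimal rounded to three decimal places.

|+x⟩ = (|+z⟩ + |-z⟩)/√2, so ⟨+x|ψ⟩ = (-i) / (√2·3).
P = |-i|² / 18 = 1/18.

0.056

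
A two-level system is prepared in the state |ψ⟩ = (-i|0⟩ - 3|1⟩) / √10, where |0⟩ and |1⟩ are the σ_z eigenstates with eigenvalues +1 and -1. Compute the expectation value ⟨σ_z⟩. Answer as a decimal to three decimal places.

⟨σ_z⟩ = |a|² - |b|² divided by |a|²+|b|², with a, b the |0⟩, |1⟩ amplitudes.
= (1 - 9)/10 = -8/10.

-0.800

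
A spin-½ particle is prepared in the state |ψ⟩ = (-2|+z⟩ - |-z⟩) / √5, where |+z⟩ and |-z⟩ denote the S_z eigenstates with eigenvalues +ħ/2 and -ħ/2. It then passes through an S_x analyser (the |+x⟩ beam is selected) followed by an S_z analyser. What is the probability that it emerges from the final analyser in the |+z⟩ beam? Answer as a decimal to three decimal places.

0.450

First analyser (S_x): P(|+x⟩) = |⟨+x|ψ⟩|² = 9/10.
After stage 1 the state is |+x⟩; P(|+z⟩) = |⟨+z|+x⟩|² = 1/2.
Joint probability = 9/10 × 1/2 = 0.450.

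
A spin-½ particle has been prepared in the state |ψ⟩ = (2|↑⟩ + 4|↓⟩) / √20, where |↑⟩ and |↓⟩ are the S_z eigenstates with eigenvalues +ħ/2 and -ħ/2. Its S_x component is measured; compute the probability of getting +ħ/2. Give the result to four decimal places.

|+x⟩ = (|↑⟩ + |↓⟩)/√2, so ⟨+x|ψ⟩ = (6) / (√2·√20).
P = |6|² / 40 = 36/40.

0.9000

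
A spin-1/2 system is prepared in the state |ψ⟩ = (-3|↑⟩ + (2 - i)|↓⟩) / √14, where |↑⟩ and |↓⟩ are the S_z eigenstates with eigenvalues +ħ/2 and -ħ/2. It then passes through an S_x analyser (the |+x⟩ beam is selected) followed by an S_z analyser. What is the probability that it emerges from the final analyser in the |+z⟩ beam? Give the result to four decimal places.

First analyser (S_x): P(|+x⟩) = |⟨+x|ψ⟩|² = 2/28.
After stage 1 the state is |+x⟩; P(|+z⟩) = |⟨+z|+x⟩|² = 1/2.
Joint probability = 2/28 × 1/2 = 0.0357.

0.0357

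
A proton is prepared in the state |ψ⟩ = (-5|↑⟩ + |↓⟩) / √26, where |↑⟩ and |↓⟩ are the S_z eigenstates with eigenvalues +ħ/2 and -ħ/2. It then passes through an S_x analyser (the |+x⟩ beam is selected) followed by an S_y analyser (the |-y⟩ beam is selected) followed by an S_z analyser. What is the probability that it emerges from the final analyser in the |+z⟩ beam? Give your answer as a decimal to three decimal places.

0.077

First analyser (S_x): P(|+x⟩) = |⟨+x|ψ⟩|² = 16/52.
After stage 1 the state is |+x⟩; P(|-y⟩) = |⟨-y|+x⟩|² = 1/2.
After stage 2 the state is |-y⟩; P(|+z⟩) = |⟨+z|-y⟩|² = 1/2.
Joint probability = 16/52 × 1/2 × 1/2 = 0.077.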